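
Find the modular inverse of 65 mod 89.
Since 89 is prime, by Fermat 65^(-1) ≡ 65^{87} ≡ 63 mod 89. Verify: 65 × 63 = 4095 ≡ 1 mod 89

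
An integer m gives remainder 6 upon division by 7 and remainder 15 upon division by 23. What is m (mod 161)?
M = 7 × 23 = 161. M₁ = 23, y₁ ≡ 4 (mod 7). M₂ = 7, y₂ ≡ 10 (mod 23). m = 6×23×4 + 15×7×10 ≡ 153 (mod 161)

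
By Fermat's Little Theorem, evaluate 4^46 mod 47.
By Fermat's Little Theorem, 4^{46} ≡ 1 (mod 47) since 47 is prime and gcd(4, 47) = 1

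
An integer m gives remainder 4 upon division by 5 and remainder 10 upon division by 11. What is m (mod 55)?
M = 5 × 11 = 55. M₁ = 11, y₁ ≡ 1 (mod 5). M₂ = 5, y₂ ≡ 9 (mod 11). m = 4×11×1 + 10×5×9 ≡ 54 (mod 55)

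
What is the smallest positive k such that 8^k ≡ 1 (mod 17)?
Powers of 8 mod 17: 8^1≡8, 8^2≡13, 8^3≡2, 8^4≡16, 8^5≡9, 8^6≡4, 8^7≡15, 8^8≡1. ord_17(8) = 8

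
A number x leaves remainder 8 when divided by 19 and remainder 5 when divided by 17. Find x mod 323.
M = 19 × 17 = 323. M₁ = 17, y₁ ≡ 9 mod 19. M₂ = 19, y₂ ≡ 9 mod 17. x = 8×17×9 + 5×19×9 ≡ 141 mod 323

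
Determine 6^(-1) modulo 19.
Since 19 is prime, by Fermat 6^(-1) ≡ 6^{17} ≡ 16 (mod 19). Verify: 6 × 16 = 96 ≡ 1 (mod 19)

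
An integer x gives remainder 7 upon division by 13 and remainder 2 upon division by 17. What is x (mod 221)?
M = 13 × 17 = 221. M₁ = 17, y₁ ≡ 10 (mod 13). M₂ = 13, y₂ ≡ 4 (mod 17). x = 7×17×10 + 2×13×4 ≡ 189 (mod 221)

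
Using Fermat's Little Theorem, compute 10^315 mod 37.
By Fermat: 10^{36} ≡ 1 mod 37. 315 ≡ 27 mod 36. So 10^{315} ≡ 10^{27} ≡ 1 mod 37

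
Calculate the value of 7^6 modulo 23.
By repeated squaring mod 23: 7^{1}≡7, 7^{2}≡3, 7^{4}≡9. Then 7^{6} = 7^{4+2} ≡ 9 × 3 ≡ 4 mod 23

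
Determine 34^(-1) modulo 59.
Since 59 is prime, by Fermat 34^(-1) ≡ 34^{57} ≡ 33 mod 59. Verify: 34 × 33 = 1122 ≡ 1 mod 59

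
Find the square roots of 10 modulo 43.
The square roots of 10 mod 43 are 15 and 28. Verify: 15² = 225 ≡ 10 (mod 43)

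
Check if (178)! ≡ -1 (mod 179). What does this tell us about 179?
(178)! mod 179 = 178. Since this equals -1 (mod 179), Wilson confirms 179 is prime.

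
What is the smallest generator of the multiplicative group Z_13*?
g = 2. Powers: [2, 4, 8, 3, 6, 12, 11, 9, ...] generates all 12 non-zero residues.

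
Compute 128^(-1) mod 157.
Since 157 is prime, by Fermat 128^(-1) ≡ 128^{155} ≡ 92 mod 157. Verify: 128 × 92 = 11776 ≡ 1 mod 157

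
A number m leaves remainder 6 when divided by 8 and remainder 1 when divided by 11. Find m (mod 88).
M = 8 × 11 = 88. M₁ = 11, y₁ ≡ 3 (mod 8). M₂ = 8, y₂ ≡ 7 (mod 11). m = 6×11×3 + 1×8×7 ≡ 78 (mod 88)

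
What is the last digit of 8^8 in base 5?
Using Fermat: 8^{4} ≡ 1 mod 5. 8 ≡ 0 mod 4. So 8^{8} ≡ 8^{0} ≡ 1 mod 5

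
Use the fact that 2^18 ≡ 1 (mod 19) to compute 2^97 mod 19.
By Fermat: 2^{18} ≡ 1 (mod 19). 97 = 5×18 + 7. So 2^{97} ≡ 2^{7} ≡ 14 (mod 19)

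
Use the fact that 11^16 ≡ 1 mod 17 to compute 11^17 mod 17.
By Fermat: 11^{16} ≡ 1 mod 17. So 11^{17} = 11^{16} · 11^{1} ≡ 11^{1} ≡ 11 mod 17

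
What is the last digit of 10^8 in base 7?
Using Fermat: 10^{6} ≡ 1 (mod 7). 8 ≡ 2 (mod 6). So 10^{8} ≡ 10^{2} ≡ 2 (mod 7)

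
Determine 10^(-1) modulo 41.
Since 41 is prime, by Fermat 10^(-1) ≡ 10^{39} ≡ 37 mod 41. Verify: 10 × 37 = 370 ≡ 1 mod 41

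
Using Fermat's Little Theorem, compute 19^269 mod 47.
By Fermat: 19^{46} ≡ 1 (mod 47). 269 ≡ 39 (mod 46). So 19^{269} ≡ 19^{39} ≡ 11 (mod 47)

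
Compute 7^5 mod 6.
By repeated squaring mod 6: 7^{1}≡1, 7^{2}≡1, 7^{4}≡1. Then 7^{5} = 7^{4+1} ≡ 1 × 1 ≡ 1 mod 6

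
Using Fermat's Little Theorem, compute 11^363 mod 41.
By Fermat: 11^{40} ≡ 1 mod 41. 363 ≡ 3 mod 40. So 11^{363} ≡ 11^{3} ≡ 19 mod 41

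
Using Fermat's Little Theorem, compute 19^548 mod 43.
By Fermat: 19^{42} ≡ 1 (mod 43). 548 ≡ 2 (mod 42). So 19^{548} ≡ 19^{2} ≡ 17 (mod 43)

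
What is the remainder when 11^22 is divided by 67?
By repeated squaring mod 67: 11^{1}≡11, 11^{2}≡54, 11^{4}≡35, 11^{8}≡19, 11^{16}≡26. Then 11^{22} = 11^{16+4+2} ≡ 26 × 35 × 54 ≡ 29 mod 67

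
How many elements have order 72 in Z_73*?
A prime p has φ(p-1) primitive roots; here φ(72) = 24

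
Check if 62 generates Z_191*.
ord_191(62) divides 190. For each prime q|190: 62^{95}≡190, 62^{38}≡49, 62^{10}≡25, none ≡ 1. So 62 has order 190 and is a primitive root mod 191.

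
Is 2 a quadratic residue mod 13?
By Euler's criterion: 2^{6} ≡ 12 mod 13. Since this equals -1 (≡ 12), 2 is not a QR.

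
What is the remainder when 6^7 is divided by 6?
By repeated squaring (mod 6): 6^{1}≡0, 6^{2}≡0, 6^{4}≡0. Then 6^{7} = 6^{4+2+1} ≡ 0 × 0 × 0 ≡ 0 (mod 6)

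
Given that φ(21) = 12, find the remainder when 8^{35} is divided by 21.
By Euler: 8^{12} ≡ 1 (mod 21) since gcd(8, 21) = 1. 35 = 2×12 + 11. So 8^{35} ≡ 8^{11} ≡ 8 (mod 21)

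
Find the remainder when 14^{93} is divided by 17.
By Fermat: 14^{16} ≡ 1 mod 17. 93 = 5×16 + 13. So 14^{93} ≡ 14^{13} ≡ 5 mod 17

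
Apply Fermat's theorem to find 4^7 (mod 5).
By Fermat: 4^{4} ≡ 1 (mod 5). So 4^{7} = 4^{4} · 4^{3} ≡ 4^{3} ≡ 4 (mod 5)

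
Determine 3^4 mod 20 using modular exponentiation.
3^{4} = 81 ≡ 1 (mod 20)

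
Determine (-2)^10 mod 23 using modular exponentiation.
By repeated squaring (mod 23): (-2)^{1}≡21, (-2)^{2}≡4, (-2)^{4}≡16, (-2)^{8}≡3. Then (-2)^{10} = (-2)^{8+2} ≡ 3 × 4 ≡ 12 (mod 23)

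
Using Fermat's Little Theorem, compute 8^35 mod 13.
By Fermat: 8^{12} ≡ 1 mod 13. 35 = 2×12 + 11. So 8^{35} ≡ 8^{11} ≡ 5 mod 13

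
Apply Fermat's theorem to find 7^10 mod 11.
By Fermat's Little Theorem, 7^{10} ≡ 1 mod 11 since 11 is prime and gcd(7, 11) = 1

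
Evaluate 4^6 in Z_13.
By repeated squaring mod 13: 4^{1}≡4, 4^{2}≡3, 4^{4}≡9. Then 4^{6} = 4^{4+2} ≡ 9 × 3 ≡ 1 mod 13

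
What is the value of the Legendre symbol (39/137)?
(39/137) = 39^{68} mod 137 = 1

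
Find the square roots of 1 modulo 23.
The square roots of 1 mod 23 are 1 and 22. Verify: 1² = 1 ≡ 1 mod 23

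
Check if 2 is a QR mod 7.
By Euler's criterion: 2^{3} ≡ 1 (mod 7). Since this equals 1, 2 is a QR.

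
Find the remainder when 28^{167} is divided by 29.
By Fermat: 28^{28} ≡ 1 mod 29. 167 = 5×28 + 27. So 28^{167} ≡ 28^{27} ≡ 28 mod 29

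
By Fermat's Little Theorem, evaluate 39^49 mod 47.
By Fermat: 39^{46} ≡ 1 mod 47. So 39^{49} = 39^{46} · 39^{3} ≡ 39^{3} ≡ 5 mod 47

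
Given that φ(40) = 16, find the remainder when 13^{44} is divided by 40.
By Euler: 13^{16} ≡ 1 mod 40 since gcd(13, 40) = 1. 44 = 2×16 + 12. So 13^{44} ≡ 13^{12} ≡ 1 mod 40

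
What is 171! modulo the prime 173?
(172)! = (171)! × (172) ≡ -1 (mod 173). So (171)! ≡ -1 × (172)^(-1) ≡ (-1)×(-1) = 1 (mod 173)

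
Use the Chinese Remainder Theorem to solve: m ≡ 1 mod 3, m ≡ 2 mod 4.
M = 3 × 4 = 12. M₁ = 4, y₁ ≡ 1 mod 3. M₂ = 3, y₂ ≡ 3 mod 4. m = 1×4×1 + 2×3×3 ≡ 10 mod 12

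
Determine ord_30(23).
Powers of 23 mod 30: 23^1≡23, 23^2≡19, 23^3≡17, 23^4≡1. Order = 4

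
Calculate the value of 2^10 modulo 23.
By repeated squaring (mod 23): 2^{1}≡2, 2^{2}≡4, 2^{4}≡16, 2^{8}≡3. Then 2^{10} = 2^{8+2} ≡ 3 × 4 ≡ 12 (mod 23)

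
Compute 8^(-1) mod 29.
Since 29 is prime, by Fermat 8^(-1) ≡ 8^{27} ≡ 11 mod 29. Verify: 8 × 11 = 88 ≡ 1 mod 29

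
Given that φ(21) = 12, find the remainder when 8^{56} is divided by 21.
By Euler: 8^{12} ≡ 1 mod 21 since gcd(8, 21) = 1. 56 = 4×12 + 8. So 8^{56} ≡ 8^{8} ≡ 1 mod 21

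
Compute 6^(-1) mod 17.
Since 17 is prime, by Fermat 6^(-1) ≡ 6^{15} ≡ 3 mod 17. Verify: 6 × 3 = 18 ≡ 1 mod 17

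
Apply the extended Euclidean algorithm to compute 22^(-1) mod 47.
Extended GCD: 22(15) + 47(-7) = 1. So 22^(-1) ≡ 15 (mod 47). Verify: 22 × 15 = 330 ≡ 1 (mod 47)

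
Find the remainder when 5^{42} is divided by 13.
By Fermat: 5^{12} ≡ 1 mod 13. 42 = 3×12 + 6. So 5^{42} ≡ 5^{6} ≡ 12 mod 13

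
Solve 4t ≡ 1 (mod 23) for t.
Since 23 is prime, by Fermat 4^(-1) ≡ 4^{21} ≡ 6 (mod 23). Verify: 4 × 6 = 24 ≡ 1 (mod 23)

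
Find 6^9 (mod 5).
Using Fermat: 6^{4} ≡ 1 (mod 5). 9 ≡ 1 (mod 4). So 6^{9} ≡ 6^{1} ≡ 1 (mod 5)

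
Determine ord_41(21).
Powers of 21 mod 41: 21^1≡21, 21^2≡31, 21^3≡36, 21^4≡18, 21^5≡9, 21^6≡25, 21^7≡33, 21^8≡37, 21^9≡39, 21^10≡40, 21^11≡20, 21^12≡10, 21^13≡5, 21^14≡23, 21^15≡32, 21^16≡16, 21^17≡8, 21^18≡4, 21^19≡2, 21^20≡1. Order = 20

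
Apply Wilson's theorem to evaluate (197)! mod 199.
(198)! = (197)! × (198) ≡ -1 mod 199. So (197)! ≡ -1 × (198)^(-1) ≡ (-1)×(-1) = 1 mod 199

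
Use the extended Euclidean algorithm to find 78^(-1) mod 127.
Extended GCD: 78(57) + 127(-35) = 1. So 78^(-1) ≡ 57 mod 127. Verify: 78 × 57 = 4446 ≡ 1 mod 127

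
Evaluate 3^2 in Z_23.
3^{2} = 9 ≡ 9 (mod 23)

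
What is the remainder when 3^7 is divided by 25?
By repeated squaring mod 25: 3^{1}≡3, 3^{2}≡9, 3^{4}≡6. Then 3^{7} = 3^{4+2+1} ≡ 6 × 9 × 3 ≡ 12 mod 25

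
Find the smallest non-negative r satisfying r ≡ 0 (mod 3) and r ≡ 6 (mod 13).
M = 3 × 13 = 39. M₁ = 13, y₁ ≡ 1 (mod 3). M₂ = 3, y₂ ≡ 9 (mod 13). r = 0×13×1 + 6×3×9 ≡ 6 (mod 39)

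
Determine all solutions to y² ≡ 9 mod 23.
The square roots of 9 mod 23 are 3 and 20. Verify: 3² = 9 ≡ 9 mod 23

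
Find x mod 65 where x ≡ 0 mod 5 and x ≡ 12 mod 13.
M = 5 × 13 = 65. M₁ = 13, y₁ ≡ 2 mod 5. M₂ = 5, y₂ ≡ 8 mod 13. x = 0×13×2 + 12×5×8 ≡ 25 mod 65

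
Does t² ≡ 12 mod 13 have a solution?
By Euler's criterion: 12^{6} ≡ 1 mod 13. Since this equals 1, 12 is a QR.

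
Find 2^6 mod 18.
By repeated squaring mod 18: 2^{1}≡2, 2^{2}≡4, 2^{4}≡16. Then 2^{6} = 2^{4+2} ≡ 16 × 4 ≡ 10 mod 18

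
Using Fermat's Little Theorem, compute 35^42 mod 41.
By Fermat: 35^{40} ≡ 1 (mod 41). So 35^{42} = 35^{40} · 35^{2} ≡ 35^{2} ≡ 36 (mod 41)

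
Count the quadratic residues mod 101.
Exactly half the non-zero residues mod a prime are QRs: (101-1)/2 = 50.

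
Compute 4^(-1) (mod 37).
Since 37 is prime, by Fermat 4^(-1) ≡ 4^{35} ≡ 28 (mod 37). Verify: 4 × 28 = 112 ≡ 1 (mod 37)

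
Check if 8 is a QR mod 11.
By Euler's criterion: 8^{5} ≡ 10 mod 11. Since this equals -1 (≡ 10), 8 is not a QR.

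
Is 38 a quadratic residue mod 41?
By Euler's criterion: 38^{20} ≡ 40 (mod 41). Since this equals -1 (≡ 40), 38 is not a QR.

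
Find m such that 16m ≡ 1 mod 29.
Since 29 is prime, by Fermat 16^(-1) ≡ 16^{27} ≡ 20 mod 29. Verify: 16 × 20 = 320 ≡ 1 mod 29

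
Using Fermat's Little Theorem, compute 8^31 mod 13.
By Fermat: 8^{12} ≡ 1 mod 13. 31 = 2×12 + 7. So 8^{31} ≡ 8^{7} ≡ 5 mod 13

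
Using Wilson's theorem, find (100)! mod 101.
By Wilson's theorem, (100)! ≡ -1 ≡ 100 (mod 101)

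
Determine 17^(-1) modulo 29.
Since 29 is prime, by Fermat 17^(-1) ≡ 17^{27} ≡ 12 mod 29. Verify: 17 × 12 = 204 ≡ 1 mod 29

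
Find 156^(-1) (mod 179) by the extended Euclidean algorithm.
Extended GCD: 156(70) + 179(-61) = 1. So 156^(-1) ≡ 70 (mod 179). Verify: 156 × 70 = 10920 ≡ 1 (mod 179)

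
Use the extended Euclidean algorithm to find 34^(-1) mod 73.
Extended GCD: 34(-15) + 73(7) = 1. So 34^(-1) ≡ -15 ≡ 58 mod 73. Verify: 34 × 58 = 1972 ≡ 1 mod 73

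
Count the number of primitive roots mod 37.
A prime p has φ(p-1) primitive roots; here φ(36) = 12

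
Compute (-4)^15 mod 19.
By repeated squaring mod 19: (-4)^{1}≡15, (-4)^{2}≡16, (-4)^{4}≡9, (-4)^{8}≡5. Then (-4)^{15} = (-4)^{8+4+2+1} ≡ 5 × 9 × 16 × 15 ≡ 8 mod 19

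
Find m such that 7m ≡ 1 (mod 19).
Since 19 is prime, by Fermat 7^(-1) ≡ 7^{17} ≡ 11 (mod 19). Verify: 7 × 11 = 77 ≡ 1 (mod 19)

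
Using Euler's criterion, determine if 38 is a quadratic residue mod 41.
By Euler's criterion: 38^{20} ≡ 40 mod 41. Since this equals -1 (≡ 40), 38 is not a QR.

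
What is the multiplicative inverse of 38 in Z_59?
Since 59 is prime, by Fermat 38^(-1) ≡ 38^{57} ≡ 14 (mod 59). Verify: 38 × 14 = 532 ≡ 1 (mod 59)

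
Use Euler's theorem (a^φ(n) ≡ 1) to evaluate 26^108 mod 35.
By Euler: 26^{24} ≡ 1 (mod 35) since gcd(26, 35) = 1. 108 = 4×24 + 12. So 26^{108} ≡ 26^{12} ≡ 1 (mod 35)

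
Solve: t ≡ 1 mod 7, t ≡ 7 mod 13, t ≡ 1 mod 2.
M = 7 × 13 × 2 = 182. M₁ = 26, y₁ ≡ 3 mod 7. M₂ = 14, y₂ ≡ 1 mod 13. M₃ = 91, y₃ ≡ 1 mod 2. t = 1×26×3 + 7×14×1 + 1×91×1 ≡ 85 mod 182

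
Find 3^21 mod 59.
By repeated squaring mod 59: 3^{1}≡3, 3^{2}≡9, 3^{4}≡22, 3^{8}≡12, 3^{16}≡26. Then 3^{21} = 3^{16+4+1} ≡ 26 × 22 × 3 ≡ 5 mod 59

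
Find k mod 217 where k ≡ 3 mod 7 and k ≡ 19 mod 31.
M = 7 × 31 = 217. M₁ = 31, y₁ ≡ 5 mod 7. M₂ = 7, y₂ ≡ 9 mod 31. k = 3×31×5 + 19×7×9 ≡ 143 mod 217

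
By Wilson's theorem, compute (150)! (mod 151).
By Wilson's theorem, (150)! ≡ -1 ≡ 150 (mod 151)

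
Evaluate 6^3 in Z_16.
6^{3} = 216 ≡ 8 (mod 16)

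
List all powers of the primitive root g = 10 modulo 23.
10^1, 10^2, ..., 10^{22} mod 23: [10, 8, 11, 18, 19, 6, 14, 2, 20, 16, 22, 13, 15, 12, 5, 4, 17, 9, 21, 3, 7, 1]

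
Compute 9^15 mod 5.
Using Fermat: 9^{4} ≡ 1 (mod 5). 15 ≡ 3 (mod 4). So 9^{15} ≡ 9^{3} ≡ 4 (mod 5)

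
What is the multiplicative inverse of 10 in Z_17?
Since 17 is prime, by Fermat 10^(-1) ≡ 10^{15} ≡ 12 mod 17. Verify: 10 × 12 = 120 ≡ 1 mod 17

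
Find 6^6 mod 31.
By repeated squaring mod 31: 6^{1}≡6, 6^{2}≡5, 6^{4}≡25. Then 6^{6} = 6^{4+2} ≡ 25 × 5 ≡ 1 mod 31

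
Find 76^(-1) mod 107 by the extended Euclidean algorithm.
Extended GCD: 76(-38) + 107(27) = 1. So 76^(-1) ≡ -38 ≡ 69 mod 107. Verify: 76 × 69 = 5244 ≡ 1 mod 107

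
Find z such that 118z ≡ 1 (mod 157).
Since 157 is prime, by Fermat 118^(-1) ≡ 118^{155} ≡ 4 (mod 157). Verify: 118 × 4 = 472 ≡ 1 (mod 157)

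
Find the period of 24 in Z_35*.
Powers of 24 mod 35: 24^1≡24, 24^2≡16, 24^3≡34, 24^4≡11, 24^5≡19, 24^6≡1. So the order of 24 is 6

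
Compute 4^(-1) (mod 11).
Since 11 is prime, by Fermat 4^(-1) ≡ 4^{9} ≡ 3 (mod 11). Verify: 4 × 3 = 12 ≡ 1 (mod 11)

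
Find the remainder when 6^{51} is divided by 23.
By Fermat: 6^{22} ≡ 1 (mod 23). 51 = 2×22 + 7. So 6^{51} ≡ 6^{7} ≡ 3 (mod 23)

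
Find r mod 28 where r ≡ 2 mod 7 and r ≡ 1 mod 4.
M = 7 × 4 = 28. M₁ = 4, y₁ ≡ 2 mod 7. M₂ = 7, y₂ ≡ 3 mod 4. r = 2×4×2 + 1×7×3 ≡ 9 mod 28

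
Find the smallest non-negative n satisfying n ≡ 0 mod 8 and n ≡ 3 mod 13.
M = 8 × 13 = 104. M₁ = 13, y₁ ≡ 5 mod 8. M₂ = 8, y₂ ≡ 5 mod 13. n = 0×13×5 + 3×8×5 ≡ 16 mod 104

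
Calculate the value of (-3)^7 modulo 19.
By repeated squaring (mod 19): (-3)^{1}≡16, (-3)^{2}≡9, (-3)^{4}≡5. Then (-3)^{7} = (-3)^{4+2+1} ≡ 5 × 9 × 16 ≡ 17 (mod 19)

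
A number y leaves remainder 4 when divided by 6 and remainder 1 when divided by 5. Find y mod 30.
M = 6 × 5 = 30. M₁ = 5, y₁ ≡ 5 mod 6. M₂ = 6, y₂ ≡ 1 mod 5. y = 4×5×5 + 1×6×1 ≡ 16 mod 30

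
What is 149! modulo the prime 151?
(150)! = (149)! × (150) ≡ -1 mod 151. So (149)! ≡ -1 × (150)^(-1) ≡ (-1)×(-1) = 1 mod 151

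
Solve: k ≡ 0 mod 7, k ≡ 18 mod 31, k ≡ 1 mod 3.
M = 7 × 31 × 3 = 651. M₁ = 93, y₁ ≡ 4 mod 7. M₂ = 21, y₂ ≡ 3 mod 31. M₃ = 217, y₃ ≡ 1 mod 3. k = 0×93×4 + 18×21×3 + 1×217×1 ≡ 49 mod 651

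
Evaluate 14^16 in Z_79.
By repeated squaring mod 79: 14^{1}≡14, 14^{2}≡38, 14^{4}≡22, 14^{8}≡10, 14^{16}≡21. So 14^{16} ≡ 21 mod 79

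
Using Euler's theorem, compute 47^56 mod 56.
By Euler: 47^{24} ≡ 1 (mod 56) since gcd(47, 56) = 1. 56 = 2×24 + 8. So 47^{56} ≡ 47^{8} ≡ 25 (mod 56)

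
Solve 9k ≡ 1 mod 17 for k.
Since 17 is prime, by Fermat 9^(-1) ≡ 9^{15} ≡ 2 mod 17. Verify: 9 × 2 = 18 ≡ 1 mod 17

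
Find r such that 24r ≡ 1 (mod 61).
Since 61 is prime, by Fermat 24^(-1) ≡ 24^{59} ≡ 28 (mod 61). Verify: 24 × 28 = 672 ≡ 1 (mod 61)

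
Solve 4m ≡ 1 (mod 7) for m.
Since 7 is prime, by Fermat 4^(-1) ≡ 4^{5} ≡ 2 (mod 7). Verify: 4 × 2 = 8 ≡ 1 (mod 7)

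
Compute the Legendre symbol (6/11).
(6/11) = 6^{5} mod 11 = -1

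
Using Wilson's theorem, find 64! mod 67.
(66)! = (64)! × (65) × (66) ≡ -1 (mod 67). So (64)! ≡ -1 × [(66)(65)]^(-1) ≡ 33 (mod 67)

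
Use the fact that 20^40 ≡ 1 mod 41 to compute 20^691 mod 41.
By Fermat: 20^{40} ≡ 1 mod 41. 691 ≡ 11 mod 40. So 20^{691} ≡ 20^{11} ≡ 21 mod 41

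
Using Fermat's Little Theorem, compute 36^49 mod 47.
By Fermat: 36^{46} ≡ 1 (mod 47). So 36^{49} = 36^{46} · 36^{3} ≡ 36^{3} ≡ 32 (mod 47)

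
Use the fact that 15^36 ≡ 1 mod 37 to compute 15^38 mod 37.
By Fermat: 15^{36} ≡ 1 mod 37. So 15^{38} = 15^{36} · 15^{2} ≡ 15^{2} ≡ 3 mod 37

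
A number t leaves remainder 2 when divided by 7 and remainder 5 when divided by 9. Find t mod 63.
M = 7 × 9 = 63. M₁ = 9, y₁ ≡ 4 mod 7. M₂ = 7, y₂ ≡ 4 mod 9. t = 2×9×4 + 5×7×4 ≡ 23 mod 63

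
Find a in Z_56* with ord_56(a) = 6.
5 has order 6 mod 56 since 5^{6} ≡ 1 (mod 56) and no smaller power works.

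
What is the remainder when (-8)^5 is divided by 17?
By repeated squaring mod 17: (-8)^{1}≡9, (-8)^{2}≡13, (-8)^{4}≡16. Then (-8)^{5} = (-8)^{4+1} ≡ 16 × 9 ≡ 8 mod 17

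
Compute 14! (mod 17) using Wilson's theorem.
(16)! = (14)! × (15) × (16) ≡ -1 (mod 17). So (14)! ≡ -1 × [(16)(15)]^(-1) ≡ 8 (mod 17)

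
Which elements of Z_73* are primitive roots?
There are φ(72) = 24 primitive roots mod 73: {5, 11, 13, 14, 15, 20, 26, 28, 29, 31, 33, 34, 39, 40, 42, 44, 45, 47, 53, 58, 59, 60, 62, 68}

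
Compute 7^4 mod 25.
7^{4} = 2401 ≡ 1 (mod 25)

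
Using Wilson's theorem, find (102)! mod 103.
By Wilson's theorem, (102)! ≡ -1 ≡ 102 (mod 103)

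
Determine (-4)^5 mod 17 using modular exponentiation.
By repeated squaring mod 17: (-4)^{1}≡13, (-4)^{2}≡16, (-4)^{4}≡1. Then (-4)^{5} = (-4)^{4+1} ≡ 1 × 13 ≡ 13 mod 17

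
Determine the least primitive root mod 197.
g = 2. For each prime q|196: 2^{98}≡196, 2^{28}≡104, none ≡ 1, so ord_197(2) = 196 and 2 is a primitive root.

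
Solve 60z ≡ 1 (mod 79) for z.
Since 79 is prime, by Fermat 60^(-1) ≡ 60^{77} ≡ 54 (mod 79). Verify: 60 × 54 = 3240 ≡ 1 (mod 79)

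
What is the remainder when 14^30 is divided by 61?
By repeated squaring mod 61: 14^{1}≡14, 14^{2}≡13, 14^{4}≡47, 14^{8}≡13, 14^{16}≡47. Then 14^{30} = 14^{16+8+4+2} ≡ 47 × 13 × 47 × 13 ≡ 1 mod 61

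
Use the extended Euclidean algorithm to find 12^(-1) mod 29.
Extended GCD: 12(-12) + 29(5) = 1. So 12^(-1) ≡ -12 ≡ 17 (mod 29). Verify: 12 × 17 = 204 ≡ 1 (mod 29)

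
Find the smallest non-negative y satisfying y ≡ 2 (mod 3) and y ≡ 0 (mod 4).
M = 3 × 4 = 12. M₁ = 4, y₁ ≡ 1 (mod 3). M₂ = 3, y₂ ≡ 3 (mod 4). y = 2×4×1 + 0×3×3 ≡ 8 (mod 12)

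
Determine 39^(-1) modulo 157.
Since 157 is prime, by Fermat 39^(-1) ≡ 39^{155} ≡ 153 (mod 157). Verify: 39 × 153 = 5967 ≡ 1 (mod 157)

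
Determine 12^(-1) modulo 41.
Since 41 is prime, by Fermat 12^(-1) ≡ 12^{39} ≡ 24 mod 41. Verify: 12 × 24 = 288 ≡ 1 mod 41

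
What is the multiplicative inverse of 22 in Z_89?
Since 89 is prime, by Fermat 22^(-1) ≡ 22^{87} ≡ 85 mod 89. Verify: 22 × 85 = 1870 ≡ 1 mod 89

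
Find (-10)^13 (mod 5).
By repeated squaring (mod 5): (-10)^{1}≡0, (-10)^{2}≡0, (-10)^{4}≡0, (-10)^{8}≡0. Then (-10)^{13} = (-10)^{8+4+1} ≡ 0 × 0 × 0 ≡ 0 (mod 5)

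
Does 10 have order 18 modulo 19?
ord_19(10) divides 18. For each prime q|18: 10^{9}≡18, 10^{6}≡11, none ≡ 1. So 10 has order 18 and is a primitive root mod 19.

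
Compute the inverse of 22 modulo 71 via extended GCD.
Extended GCD: 22(-29) + 71(9) = 1. So 22^(-1) ≡ -29 ≡ 42 mod 71. Verify: 22 × 42 = 924 ≡ 1 mod 71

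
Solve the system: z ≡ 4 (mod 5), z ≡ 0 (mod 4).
M = 5 × 4 = 20. M₁ = 4, y₁ ≡ 4 (mod 5). M₂ = 5, y₂ ≡ 1 (mod 4). z = 4×4×4 + 0×5×1 ≡ 4 (mod 20)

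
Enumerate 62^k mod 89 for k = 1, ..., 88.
62^1, 62^2, ..., 62^{88} mod 89: [62, 17, 75, 22, 29, 18, 48, 39, 15, 40, 77, 57, 63, 79, 3, 8, 51, 47, 66, 87, 54, 55, 28, 45, 31, 53, 82, 11, 59, 9, 24, 64, 52, 20, 83, 73, 76, 84, 46, 4, 70, 68, 33, 88, 27, 72, 14, 67, 60, 71, 41, 50, 74, 49, 12, 32, 26, 10, 86, 81, 38, 42, 23, 2, 35, 34, 61, 44, 58, 36, 7, 78, 30, 80, 65, 25, 37, 69, 6, 16, 13, 5, 43, 85, 19, 21, 56, 1]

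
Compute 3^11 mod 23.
By repeated squaring (mod 23): 3^{1}≡3, 3^{2}≡9, 3^{4}≡12, 3^{8}≡6. Then 3^{11} = 3^{8+2+1} ≡ 6 × 9 × 3 ≡ 1 (mod 23)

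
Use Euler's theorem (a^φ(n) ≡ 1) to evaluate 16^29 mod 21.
By Euler: 16^{12} ≡ 1 (mod 21) since gcd(16, 21) = 1. 29 = 2×12 + 5. So 16^{29} ≡ 16^{5} ≡ 4 (mod 21)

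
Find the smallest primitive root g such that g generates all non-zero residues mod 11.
g = 2. For each prime q|10: 2^{5}≡10, 2^{2}≡4, none ≡ 1, so ord_11(2) = 10 and 2 is a primitive root.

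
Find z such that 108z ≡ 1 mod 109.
Since 109 is prime, by Fermat 108^(-1) ≡ 108^{107} ≡ 108 mod 109. Verify: 108 × 108 = 11664 ≡ 1 mod 109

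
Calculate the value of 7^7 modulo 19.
By repeated squaring (mod 19): 7^{1}≡7, 7^{2}≡11, 7^{4}≡7. Then 7^{7} = 7^{4+2+1} ≡ 7 × 11 × 7 ≡ 7 (mod 19)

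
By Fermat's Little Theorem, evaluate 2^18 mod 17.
By Fermat: 2^{16} ≡ 1 (mod 17). So 2^{18} = 2^{16} · 2^{2} ≡ 2^{2} ≡ 4 (mod 17)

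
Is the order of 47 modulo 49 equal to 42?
Powers of 47 mod 49: 47^1≡47, 47^2≡4, 47^3≡41, 47^4≡16, 47^5≡17, 47^6≡15, 47^7≡19, 47^8≡11, 47^9≡27, 47^10≡44, 47^11≡10, 47^12≡29, 47^13≡40, 47^14≡18, 47^15≡13, 47^16≡23, 47^17≡3, 47^18≡43, 47^19≡12, 47^20≡25, 47^21≡48, 47^22≡2, 47^23≡45, 47^24≡8, 47^25≡33, 47^26≡32, 47^27≡34, 47^28≡30, 47^29≡38, 47^30≡22, 47^31≡5, 47^32≡39, 47^33≡20, 47^34≡9, 47^35≡31, 47^36≡36, 47^37≡26, 47^38≡46, 47^39≡6, 47^40≡37, 47^41≡24, 47^42≡1. First k with 47^k≡1 is k=42. Yes, ord_49(47) = 42.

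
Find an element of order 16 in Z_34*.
3 has order 16 mod 34 since 3^{16} ≡ 1 mod 34 and no smaller power works.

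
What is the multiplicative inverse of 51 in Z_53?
Since 53 is prime, by Fermat 51^(-1) ≡ 51^{51} ≡ 26 (mod 53). Verify: 51 × 26 = 1326 ≡ 1 (mod 53)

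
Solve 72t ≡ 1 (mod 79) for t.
Since 79 is prime, by Fermat 72^(-1) ≡ 72^{77} ≡ 45 (mod 79). Verify: 72 × 45 = 3240 ≡ 1 (mod 79)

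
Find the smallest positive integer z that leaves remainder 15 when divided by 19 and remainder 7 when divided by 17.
M = 19 × 17 = 323. M₁ = 17, y₁ ≡ 9 mod 19. M₂ = 19, y₂ ≡ 9 mod 17. z = 15×17×9 + 7×19×9 ≡ 262 mod 323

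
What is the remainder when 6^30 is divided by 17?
Using Fermat: 6^{16} ≡ 1 mod 17. 30 ≡ 14 mod 16. So 6^{30} ≡ 6^{14} ≡ 9 mod 17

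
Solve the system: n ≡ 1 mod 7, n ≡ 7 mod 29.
M = 7 × 29 = 203. M₁ = 29, y₁ ≡ 1 mod 7. M₂ = 7, y₂ ≡ 25 mod 29. n = 1×29×1 + 7×7×25 ≡ 36 mod 203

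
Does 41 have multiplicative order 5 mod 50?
Powers of 41 mod 50: 41^1≡41, 41^2≡31, 41^3≡21, 41^4≡11, 41^5≡1. First k with 41^k≡1 is k=5. Yes, ord_50(41) = 5.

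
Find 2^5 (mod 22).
By repeated squaring (mod 22): 2^{1}≡2, 2^{2}≡4, 2^{4}≡16. Then 2^{5} = 2^{4+1} ≡ 16 × 2 ≡ 10 (mod 22)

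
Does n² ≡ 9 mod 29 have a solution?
By Euler's criterion: 9^{14} ≡ 1 mod 29. Since this equals 1, 9 is a QR.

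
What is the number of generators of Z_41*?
A prime p has φ(p-1) primitive roots; here φ(40) = 16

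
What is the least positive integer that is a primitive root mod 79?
g = 3. Powers: [3, 9, 27, 2, 6, 18, 54, 4, 12, ...] generates all 78 non-zero residues.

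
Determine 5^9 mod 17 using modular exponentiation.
By repeated squaring (mod 17): 5^{1}≡5, 5^{2}≡8, 5^{4}≡13, 5^{8}≡16. Then 5^{9} = 5^{8+1} ≡ 16 × 5 ≡ 12 (mod 17)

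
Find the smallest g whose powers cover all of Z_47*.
g = 5. Powers: [5, 25, 31, 14, 23, 21, 11, 8, 40, ...] generates all 46 non-zero residues.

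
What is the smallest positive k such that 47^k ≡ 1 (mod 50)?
Powers of 47 mod 50: 47^1≡47, 47^2≡9, 47^3≡23, 47^4≡31, 47^5≡7, 47^6≡29, 47^7≡13, 47^8≡11, 47^9≡17, 47^10≡49, 47^11≡3, 47^12≡41, 47^13≡27, 47^14≡19, 47^15≡43, 47^16≡21, 47^17≡37, 47^18≡39, 47^19≡33, 47^20≡1. Order = 20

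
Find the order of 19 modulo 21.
Powers of 19 mod 21: 19^1≡19, 19^2≡4, 19^3≡13, 19^4≡16, 19^5≡10, 19^6≡1. ord_21(19) = 6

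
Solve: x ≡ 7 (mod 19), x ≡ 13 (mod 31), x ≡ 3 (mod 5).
M = 19 × 31 × 5 = 2945. M₁ = 155, y₁ ≡ 13 (mod 19). M₂ = 95, y₂ ≡ 16 (mod 31). M₃ = 589, y₃ ≡ 4 (mod 5). x = 7×155×13 + 13×95×16 + 3×589×4 ≡ 2648 (mod 2945)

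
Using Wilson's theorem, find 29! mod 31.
(30)! = (29)! × (30) ≡ -1 (mod 31). So (29)! ≡ -1 × (30)^(-1) ≡ (-1)×(-1) = 1 (mod 31)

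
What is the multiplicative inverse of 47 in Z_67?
Since 67 is prime, by Fermat 47^(-1) ≡ 47^{65} ≡ 10 (mod 67). Verify: 47 × 10 = 470 ≡ 1 (mod 67)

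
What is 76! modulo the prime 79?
(78)! = (76)! × (77) × (78) ≡ -1 mod 79. So (76)! ≡ -1 × [(78)(77)]^(-1) ≡ 39 mod 79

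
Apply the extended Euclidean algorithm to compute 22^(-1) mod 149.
Extended GCD: 22(61) + 149(-9) = 1. So 22^(-1) ≡ 61 mod 149. Verify: 22 × 61 = 1342 ≡ 1 mod 149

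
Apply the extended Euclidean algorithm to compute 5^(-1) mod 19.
Extended GCD: 5(4) + 19(-1) = 1. So 5^(-1) ≡ 4 (mod 19). Verify: 5 × 4 = 20 ≡ 1 (mod 19)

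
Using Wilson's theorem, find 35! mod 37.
(36)! = (35)! × (36) ≡ -1 mod 37. So (35)! ≡ -1 × (36)^(-1) ≡ (-1)×(-1) = 1 mod 37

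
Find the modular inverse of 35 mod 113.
Since 113 is prime, by Fermat 35^(-1) ≡ 35^{111} ≡ 42 (mod 113). Verify: 35 × 42 = 1470 ≡ 1 (mod 113)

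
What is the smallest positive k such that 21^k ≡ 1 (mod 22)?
Powers of 21 mod 22: 21^1≡21, 21^2≡1. Order = 2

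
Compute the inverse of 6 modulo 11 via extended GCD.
Extended GCD: 6(2) + 11(-1) = 1. So 6^(-1) ≡ 2 mod 11. Verify: 6 × 2 = 12 ≡ 1 mod 11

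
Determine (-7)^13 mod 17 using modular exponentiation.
By repeated squaring mod 17: (-7)^{1}≡10, (-7)^{2}≡15, (-7)^{4}≡4, (-7)^{8}≡16. Then (-7)^{13} = (-7)^{8+4+1} ≡ 16 × 4 × 10 ≡ 11 mod 17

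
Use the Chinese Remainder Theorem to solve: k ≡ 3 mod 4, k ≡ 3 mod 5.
M = 4 × 5 = 20. M₁ = 5, y₁ ≡ 1 mod 4. M₂ = 4, y₂ ≡ 4 mod 5. k = 3×5×1 + 3×4×4 ≡ 3 mod 20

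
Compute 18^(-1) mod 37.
Since 37 is prime, by Fermat 18^(-1) ≡ 18^{35} ≡ 35 mod 37. Verify: 18 × 35 = 630 ≡ 1 mod 37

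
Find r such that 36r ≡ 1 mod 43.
Since 43 is prime, by Fermat 36^(-1) ≡ 36^{41} ≡ 6 mod 43. Verify: 36 × 6 = 216 ≡ 1 mod 43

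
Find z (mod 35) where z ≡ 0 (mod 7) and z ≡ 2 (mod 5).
M = 7 × 5 = 35. M₁ = 5, y₁ ≡ 3 (mod 7). M₂ = 7, y₂ ≡ 3 (mod 5). z = 0×5×3 + 2×7×3 ≡ 7 (mod 35)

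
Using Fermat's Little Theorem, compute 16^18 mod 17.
By Fermat: 16^{16} ≡ 1 mod 17. So 16^{18} = 16^{16} · 16^{2} ≡ 16^{2} ≡ 1 mod 17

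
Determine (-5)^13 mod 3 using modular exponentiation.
Using Fermat: (-5)^{2} ≡ 1 mod 3. 13 ≡ 1 mod 2. So (-5)^{13} ≡ (-5)^{1} ≡ 1 mod 3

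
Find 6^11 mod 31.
By repeated squaring mod 31: 6^{1}≡6, 6^{2}≡5, 6^{4}≡25, 6^{8}≡5. Then 6^{11} = 6^{8+2+1} ≡ 5 × 5 × 6 ≡ 26 mod 31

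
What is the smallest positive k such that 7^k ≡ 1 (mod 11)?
Powers of 7 mod 11: 7^1≡7, 7^2≡5, 7^3≡2, 7^4≡3, 7^5≡10, 7^6≡4, 7^7≡6, 7^8≡9, 7^9≡8, 7^10≡1. Order = 10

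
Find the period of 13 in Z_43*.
Powers of 13 mod 43: 13^1≡13, 13^2≡40, 13^3≡4, 13^4≡9, 13^5≡31, 13^6≡16, 13^7≡36, 13^8≡38, 13^9≡21, 13^10≡15, 13^11≡23, 13^12≡41, 13^13≡17, 13^14≡6, 13^15≡35, 13^16≡25, 13^17≡24, 13^18≡11, 13^19≡14, 13^20≡10, 13^21≡1. Order = 21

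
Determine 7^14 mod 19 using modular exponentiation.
By repeated squaring (mod 19): 7^{1}≡7, 7^{2}≡11, 7^{4}≡7, 7^{8}≡11. Then 7^{14} = 7^{8+4+2} ≡ 11 × 7 × 11 ≡ 11 (mod 19)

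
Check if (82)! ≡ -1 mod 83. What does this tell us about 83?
(82)! mod 83 = 82. Since this equals -1 mod 83, Wilson confirms 83 is prime.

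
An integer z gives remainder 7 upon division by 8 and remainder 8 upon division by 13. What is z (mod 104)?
M = 8 × 13 = 104. M₁ = 13, y₁ ≡ 5 (mod 8). M₂ = 8, y₂ ≡ 5 (mod 13). z = 7×13×5 + 8×8×5 ≡ 47 (mod 104)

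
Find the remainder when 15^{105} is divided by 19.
By Fermat: 15^{18} ≡ 1 mod 19. 105 = 5×18 + 15. So 15^{105} ≡ 15^{15} ≡ 8 mod 19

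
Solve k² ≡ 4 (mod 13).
The square roots of 4 mod 13 are 11 and 2. Verify: 11² = 121 ≡ 4 (mod 13)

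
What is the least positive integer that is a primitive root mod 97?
g = 5. Powers: [5, 25, 28, 43, 21, 8, 40, 6, 30, ...] generates all 96 non-zero residues.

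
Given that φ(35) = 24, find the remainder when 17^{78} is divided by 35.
By Euler: 17^{24} ≡ 1 (mod 35) since gcd(17, 35) = 1. 78 = 3×24 + 6. So 17^{78} ≡ 17^{6} ≡ 29 (mod 35)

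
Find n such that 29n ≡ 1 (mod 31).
Since 31 is prime, by Fermat 29^(-1) ≡ 29^{29} ≡ 15 (mod 31). Verify: 29 × 15 = 435 ≡ 1 (mod 31)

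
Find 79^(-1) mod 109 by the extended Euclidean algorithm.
Extended GCD: 79(-40) + 109(29) = 1. So 79^(-1) ≡ -40 ≡ 69 mod 109. Verify: 79 × 69 = 5451 ≡ 1 mod 109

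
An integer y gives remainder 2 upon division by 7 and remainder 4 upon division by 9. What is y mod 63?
M = 7 × 9 = 63. M₁ = 9, y₁ ≡ 4 mod 7. M₂ = 7, y₂ ≡ 4 mod 9. y = 2×9×4 + 4×7×4 ≡ 58 mod 63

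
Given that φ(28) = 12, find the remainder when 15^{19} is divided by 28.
By Euler: 15^{12} ≡ 1 (mod 28) since gcd(15, 28) = 1. 19 = 1×12 + 7. So 15^{19} ≡ 15^{7} ≡ 15 (mod 28)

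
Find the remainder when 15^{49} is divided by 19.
By Fermat: 15^{18} ≡ 1 mod 19. 49 = 2×18 + 13. So 15^{49} ≡ 15^{13} ≡ 10 mod 19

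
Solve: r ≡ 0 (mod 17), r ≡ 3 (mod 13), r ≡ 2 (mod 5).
M = 17 × 13 × 5 = 1105. M₁ = 65, y₁ ≡ 11 (mod 17). M₂ = 85, y₂ ≡ 2 (mod 13). M₃ = 221, y₃ ≡ 1 (mod 5). r = 0×65×11 + 3×85×2 + 2×221×1 ≡ 952 (mod 1105)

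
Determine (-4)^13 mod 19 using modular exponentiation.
By repeated squaring mod 19: (-4)^{1}≡15, (-4)^{2}≡16, (-4)^{4}≡9, (-4)^{8}≡5. Then (-4)^{13} = (-4)^{8+4+1} ≡ 5 × 9 × 15 ≡ 10 mod 19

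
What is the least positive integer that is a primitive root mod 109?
g = 6. Powers: [6, 36, 107, 97, 37, 4, 24, ...] generates all 108 non-zero residues.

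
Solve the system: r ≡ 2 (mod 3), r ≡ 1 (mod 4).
M = 3 × 4 = 12. M₁ = 4, y₁ ≡ 1 (mod 3). M₂ = 3, y₂ ≡ 3 (mod 4). r = 2×4×1 + 1×3×3 ≡ 5 (mod 12)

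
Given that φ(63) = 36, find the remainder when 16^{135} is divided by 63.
By Euler: 16^{36} ≡ 1 (mod 63) since gcd(16, 63) = 1. 135 = 3×36 + 27. So 16^{135} ≡ 16^{27} ≡ 1 (mod 63)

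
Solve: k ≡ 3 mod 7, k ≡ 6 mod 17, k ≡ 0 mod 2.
M = 7 × 17 × 2 = 238. M₁ = 34, y₁ ≡ 6 mod 7. M₂ = 14, y₂ ≡ 11 mod 17. M₃ = 119, y₃ ≡ 1 mod 2. k = 3×34×6 + 6×14×11 + 0×119×1 ≡ 108 mod 238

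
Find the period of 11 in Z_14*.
Powers of 11 mod 14: 11^1≡11, 11^2≡9, 11^3≡1. Order = 3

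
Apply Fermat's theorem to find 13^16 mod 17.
By Fermat's Little Theorem, 13^{16} ≡ 1 mod 17 since 17 is prime and gcd(13, 17) = 1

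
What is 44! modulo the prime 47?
(46)! = (44)! × (45) × (46) ≡ -1 (mod 47). So (44)! ≡ -1 × [(46)(45)]^(-1) ≡ 23 (mod 47)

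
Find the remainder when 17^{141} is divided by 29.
By Fermat: 17^{28} ≡ 1 (mod 29). 141 = 5×28 + 1. So 17^{141} ≡ 17^{1} ≡ 17 (mod 29)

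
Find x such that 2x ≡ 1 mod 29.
Since 29 is prime, by Fermat 2^(-1) ≡ 2^{27} ≡ 15 mod 29. Verify: 2 × 15 = 30 ≡ 1 mod 29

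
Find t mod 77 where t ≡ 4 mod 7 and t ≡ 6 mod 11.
M = 7 × 11 = 77. M₁ = 11, y₁ ≡ 2 mod 7. M₂ = 7, y₂ ≡ 8 mod 11. t = 4×11×2 + 6×7×8 ≡ 39 mod 77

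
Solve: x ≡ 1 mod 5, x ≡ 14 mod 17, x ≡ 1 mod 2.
M = 5 × 17 × 2 = 170. M₁ = 34, y₁ ≡ 4 mod 5. M₂ = 10, y₂ ≡ 12 mod 17. M₃ = 85, y₃ ≡ 1 mod 2. x = 1×34×4 + 14×10×12 + 1×85×1 ≡ 31 mod 170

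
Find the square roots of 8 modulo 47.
The square roots of 8 mod 47 are 14 and 33. Verify: 14² = 196 ≡ 8 (mod 47)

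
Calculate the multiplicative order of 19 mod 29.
Powers of 19 mod 29: 19^1≡19, 19^2≡13, 19^3≡15, 19^4≡24, 19^5≡21, 19^6≡22, 19^7≡12, 19^8≡25, 19^9≡11, 19^10≡6, 19^11≡27, 19^12≡20, 19^13≡3, 19^14≡28, 19^15≡10, 19^16≡16, 19^17≡14, 19^18≡5, 19^19≡8, 19^20≡7, 19^21≡17, 19^22≡4, 19^23≡18, 19^24≡23, 19^25≡2, 19^26≡9, 19^27≡26, 19^28≡1. So the order of 19 is 28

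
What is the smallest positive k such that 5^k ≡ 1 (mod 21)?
Powers of 5 mod 21: 5^1≡5, 5^2≡4, 5^3≡20, 5^4≡16, 5^5≡17, 5^6≡1. ord_21(5) = 6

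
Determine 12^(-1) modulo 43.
Since 43 is prime, by Fermat 12^(-1) ≡ 12^{41} ≡ 18 (mod 43). Verify: 12 × 18 = 216 ≡ 1 (mod 43)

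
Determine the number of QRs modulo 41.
For prime 41, there are (p-1)/2 = (41-1)/2 = 20 quadratic residues (excluding 0).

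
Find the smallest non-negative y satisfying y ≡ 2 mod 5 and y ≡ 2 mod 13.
M = 5 × 13 = 65. M₁ = 13, y₁ ≡ 2 mod 5. M₂ = 5, y₂ ≡ 8 mod 13. y = 2×13×2 + 2×5×8 ≡ 2 mod 65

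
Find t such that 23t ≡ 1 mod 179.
Since 179 is prime, by Fermat 23^(-1) ≡ 23^{177} ≡ 109 mod 179. Verify: 23 × 109 = 2507 ≡ 1 mod 179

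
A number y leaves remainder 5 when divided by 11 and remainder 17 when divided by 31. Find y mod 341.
M = 11 × 31 = 341. M₁ = 31, y₁ ≡ 5 mod 11. M₂ = 11, y₂ ≡ 17 mod 31. y = 5×31×5 + 17×11×17 ≡ 203 mod 341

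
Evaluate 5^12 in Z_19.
By repeated squaring (mod 19): 5^{1}≡5, 5^{2}≡6, 5^{4}≡17, 5^{8}≡4. Then 5^{12} = 5^{8+4} ≡ 4 × 17 ≡ 11 (mod 19)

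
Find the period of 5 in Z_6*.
Powers of 5 mod 6: 5^1≡5, 5^2≡1. So the order of 5 is 2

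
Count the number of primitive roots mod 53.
A prime p has φ(p-1) primitive roots; here φ(52) = 24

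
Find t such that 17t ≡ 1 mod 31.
Since 31 is prime, by Fermat 17^(-1) ≡ 17^{29} ≡ 11 mod 31. Verify: 17 × 11 = 187 ≡ 1 mod 31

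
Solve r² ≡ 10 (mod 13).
The square roots of 10 mod 13 are 7 and 6. Verify: 7² = 49 ≡ 10 (mod 13)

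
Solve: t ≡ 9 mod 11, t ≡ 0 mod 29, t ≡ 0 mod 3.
M = 11 × 29 × 3 = 957. M₁ = 87, y₁ ≡ 10 mod 11. M₂ = 33, y₂ ≡ 22 mod 29. M₃ = 319, y₃ ≡ 1 mod 3. t = 9×87×10 + 0×33×22 + 0×319×1 ≡ 174 mod 957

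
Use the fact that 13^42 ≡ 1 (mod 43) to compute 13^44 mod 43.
By Fermat: 13^{42} ≡ 1 (mod 43). So 13^{44} = 13^{42} · 13^{2} ≡ 13^{2} ≡ 40 (mod 43)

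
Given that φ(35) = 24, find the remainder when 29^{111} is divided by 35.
By Euler: 29^{24} ≡ 1 (mod 35) since gcd(29, 35) = 1. 111 = 4×24 + 15. So 29^{111} ≡ 29^{15} ≡ 29 (mod 35)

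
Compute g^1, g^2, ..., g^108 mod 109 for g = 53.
53^1, 53^2, ..., 53^{108} mod 109: [53, 84, 92, 80, 98, 71, 57, 78, 101, 12, 91, 27, 14, 88, 86, 89, 30, 64, 13, 35, 2, 106, 59, 75, 51, 87, 33, 5, 47, 93, 24, 73, 54, 28, 67, 63, 69, 60, 19, 26, 70, 4, 103, 9, 41, 102, 65, 66, 10, 94, 77, 48, 37, 108, 56, 25, 17, 29, 11, 38, 52, 31, 8, 97, 18, 82, 95, 21, 23, 20, 79, 45, 96, 74, 107, 3, 50, 34, 58, 22, 76, 104, 62, 16, 85, 36, 55, 81, 42, 46, 40, 49, 90, 83, 39, 105, 6, 100, 68, 7, 44, 43, 99, 15, 32, 61, 72, 1]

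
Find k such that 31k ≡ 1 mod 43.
Since 43 is prime, by Fermat 31^(-1) ≡ 31^{41} ≡ 25 mod 43. Verify: 31 × 25 = 775 ≡ 1 mod 43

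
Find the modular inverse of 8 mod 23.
Since 23 is prime, by Fermat 8^(-1) ≡ 8^{21} ≡ 3 mod 23. Verify: 8 × 3 = 24 ≡ 1 mod 23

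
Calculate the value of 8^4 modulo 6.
8^{4} = 4096 ≡ 4 mod 6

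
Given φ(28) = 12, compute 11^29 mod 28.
By Euler: 11^{12} ≡ 1 mod 28 since gcd(11, 28) = 1. 29 = 2×12 + 5. So 11^{29} ≡ 11^{5} ≡ 23 mod 28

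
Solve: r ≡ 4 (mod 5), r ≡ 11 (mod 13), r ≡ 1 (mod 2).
M = 5 × 13 × 2 = 130. M₁ = 26, y₁ ≡ 1 (mod 5). M₂ = 10, y₂ ≡ 4 (mod 13). M₃ = 65, y₃ ≡ 1 (mod 2). r = 4×26×1 + 11×10×4 + 1×65×1 ≡ 89 (mod 130)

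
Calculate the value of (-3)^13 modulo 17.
By repeated squaring mod 17: (-3)^{1}≡14, (-3)^{2}≡9, (-3)^{4}≡13, (-3)^{8}≡16. Then (-3)^{13} = (-3)^{8+4+1} ≡ 16 × 13 × 14 ≡ 5 mod 17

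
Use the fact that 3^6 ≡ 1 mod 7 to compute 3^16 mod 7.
By Fermat: 3^{6} ≡ 1 mod 7. 16 = 2×6 + 4. So 3^{16} ≡ 3^{4} ≡ 4 mod 7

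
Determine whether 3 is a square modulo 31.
By Euler's criterion: 3^{15} ≡ 30 mod 31. Since this equals -1 (≡ 30), 3 is not a QR.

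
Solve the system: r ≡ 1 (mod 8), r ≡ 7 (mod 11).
M = 8 × 11 = 88. M₁ = 11, y₁ ≡ 3 (mod 8). M₂ = 8, y₂ ≡ 7 (mod 11). r = 1×11×3 + 7×8×7 ≡ 73 (mod 88)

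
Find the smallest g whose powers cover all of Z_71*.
g = 7. Powers: [7, 49, 59, 58, 51, 2, 14, ...] generates all 70 non-zero residues.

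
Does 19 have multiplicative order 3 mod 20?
Powers of 19 mod 20: 19^1≡19, 19^2≡1. Already 19^2≡1, so the order is 2 < 3. No, the actual order is 2.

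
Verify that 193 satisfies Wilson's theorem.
(192)! mod 193 = 192. Since this equals -1 (mod 193), Wilson confirms 193 is prime.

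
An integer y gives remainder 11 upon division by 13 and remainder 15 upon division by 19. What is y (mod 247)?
M = 13 × 19 = 247. M₁ = 19, y₁ ≡ 11 (mod 13). M₂ = 13, y₂ ≡ 3 (mod 19). y = 11×19×11 + 15×13×3 ≡ 167 (mod 247)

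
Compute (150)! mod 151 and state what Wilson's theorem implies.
(150)! mod 151 = 150. Since this equals -1 mod 151, Wilson confirms 151 is prime.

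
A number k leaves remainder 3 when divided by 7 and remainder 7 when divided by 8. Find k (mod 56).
M = 7 × 8 = 56. M₁ = 8, y₁ ≡ 1 (mod 7). M₂ = 7, y₂ ≡ 7 (mod 8). k = 3×8×1 + 7×7×7 ≡ 31 (mod 56)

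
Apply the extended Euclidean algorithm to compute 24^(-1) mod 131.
Extended GCD: 24(-60) + 131(11) = 1. So 24^(-1) ≡ -60 ≡ 71 (mod 131). Verify: 24 × 71 = 1704 ≡ 1 (mod 131)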